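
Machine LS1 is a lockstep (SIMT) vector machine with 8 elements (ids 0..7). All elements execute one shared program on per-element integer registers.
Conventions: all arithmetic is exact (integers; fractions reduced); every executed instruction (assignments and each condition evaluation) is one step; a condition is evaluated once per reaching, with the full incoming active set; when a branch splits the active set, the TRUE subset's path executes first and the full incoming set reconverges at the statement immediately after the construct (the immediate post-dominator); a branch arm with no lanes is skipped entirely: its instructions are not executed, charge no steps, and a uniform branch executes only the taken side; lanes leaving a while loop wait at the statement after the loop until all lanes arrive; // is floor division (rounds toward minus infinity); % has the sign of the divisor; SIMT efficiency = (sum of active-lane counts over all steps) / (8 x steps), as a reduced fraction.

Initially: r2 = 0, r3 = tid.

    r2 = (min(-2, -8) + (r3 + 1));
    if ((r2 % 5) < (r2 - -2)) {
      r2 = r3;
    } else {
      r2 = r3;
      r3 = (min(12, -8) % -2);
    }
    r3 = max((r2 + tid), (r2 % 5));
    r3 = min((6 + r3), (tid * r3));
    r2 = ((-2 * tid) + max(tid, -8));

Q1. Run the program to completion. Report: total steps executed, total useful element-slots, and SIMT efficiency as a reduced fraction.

Answer: 8 steps, 55 useful, 55/64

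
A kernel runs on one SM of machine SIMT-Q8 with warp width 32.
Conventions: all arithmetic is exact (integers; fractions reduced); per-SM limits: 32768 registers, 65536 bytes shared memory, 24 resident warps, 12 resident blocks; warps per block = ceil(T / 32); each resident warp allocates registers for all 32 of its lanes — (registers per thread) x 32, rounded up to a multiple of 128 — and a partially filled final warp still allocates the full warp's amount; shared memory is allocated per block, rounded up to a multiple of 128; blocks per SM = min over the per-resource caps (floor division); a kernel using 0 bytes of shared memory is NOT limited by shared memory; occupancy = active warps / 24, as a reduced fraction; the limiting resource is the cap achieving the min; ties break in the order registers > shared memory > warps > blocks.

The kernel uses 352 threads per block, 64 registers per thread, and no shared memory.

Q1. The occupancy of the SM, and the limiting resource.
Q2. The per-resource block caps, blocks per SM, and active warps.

Answer: occupancy 11/24, limited by registers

registers: 1 block
shared memory: no limit (kernel uses none)
warps: 2 blocks
blocks: 12 blocks

Answer: 1 block, 11 active warps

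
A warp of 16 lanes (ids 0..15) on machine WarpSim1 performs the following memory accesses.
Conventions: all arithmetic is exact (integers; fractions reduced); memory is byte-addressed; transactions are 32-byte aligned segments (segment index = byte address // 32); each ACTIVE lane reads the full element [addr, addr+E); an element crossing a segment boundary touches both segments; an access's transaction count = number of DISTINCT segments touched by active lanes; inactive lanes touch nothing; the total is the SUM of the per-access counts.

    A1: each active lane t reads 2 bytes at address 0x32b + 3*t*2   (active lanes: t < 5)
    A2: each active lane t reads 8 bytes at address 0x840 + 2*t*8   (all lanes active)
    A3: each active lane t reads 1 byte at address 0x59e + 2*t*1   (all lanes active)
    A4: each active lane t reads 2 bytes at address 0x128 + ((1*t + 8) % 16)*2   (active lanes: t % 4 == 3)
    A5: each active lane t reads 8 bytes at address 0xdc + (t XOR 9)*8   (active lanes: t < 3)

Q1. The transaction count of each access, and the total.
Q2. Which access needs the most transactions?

A1: 2 transactions
A2: 8 transactions
A3: 2 transactions
A4: 2 transactions
A5: 2 transactions

Answer: 2,8,2,2,2; total 16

Answer: A2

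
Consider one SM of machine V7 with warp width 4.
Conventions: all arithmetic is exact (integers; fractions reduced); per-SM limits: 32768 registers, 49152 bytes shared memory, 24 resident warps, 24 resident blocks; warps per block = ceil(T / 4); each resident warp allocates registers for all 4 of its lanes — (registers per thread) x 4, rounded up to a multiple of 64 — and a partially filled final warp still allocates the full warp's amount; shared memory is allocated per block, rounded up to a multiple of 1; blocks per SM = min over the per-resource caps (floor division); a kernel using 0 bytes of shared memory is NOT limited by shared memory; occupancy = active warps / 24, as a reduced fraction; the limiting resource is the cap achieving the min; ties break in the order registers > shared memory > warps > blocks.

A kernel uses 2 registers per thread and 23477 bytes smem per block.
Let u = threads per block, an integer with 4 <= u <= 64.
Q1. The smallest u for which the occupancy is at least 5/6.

Answer: u = 37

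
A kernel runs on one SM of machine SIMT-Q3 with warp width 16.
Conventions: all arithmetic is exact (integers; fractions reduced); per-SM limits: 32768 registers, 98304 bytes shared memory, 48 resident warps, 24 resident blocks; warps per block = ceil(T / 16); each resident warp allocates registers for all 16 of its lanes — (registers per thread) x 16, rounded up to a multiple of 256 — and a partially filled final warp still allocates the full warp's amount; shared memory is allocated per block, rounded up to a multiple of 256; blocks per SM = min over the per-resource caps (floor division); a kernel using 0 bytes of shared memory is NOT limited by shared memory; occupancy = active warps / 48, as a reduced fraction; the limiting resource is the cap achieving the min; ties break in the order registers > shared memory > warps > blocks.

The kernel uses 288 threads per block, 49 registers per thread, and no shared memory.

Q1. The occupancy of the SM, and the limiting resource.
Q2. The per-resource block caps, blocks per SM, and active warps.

Answer: occupancy 3/8, limited by registers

registers: 1 block
shared memory: no limit (kernel uses none)
warps: 2 blocks
blocks: 24 blocks

Answer: 1 block, 18 active warps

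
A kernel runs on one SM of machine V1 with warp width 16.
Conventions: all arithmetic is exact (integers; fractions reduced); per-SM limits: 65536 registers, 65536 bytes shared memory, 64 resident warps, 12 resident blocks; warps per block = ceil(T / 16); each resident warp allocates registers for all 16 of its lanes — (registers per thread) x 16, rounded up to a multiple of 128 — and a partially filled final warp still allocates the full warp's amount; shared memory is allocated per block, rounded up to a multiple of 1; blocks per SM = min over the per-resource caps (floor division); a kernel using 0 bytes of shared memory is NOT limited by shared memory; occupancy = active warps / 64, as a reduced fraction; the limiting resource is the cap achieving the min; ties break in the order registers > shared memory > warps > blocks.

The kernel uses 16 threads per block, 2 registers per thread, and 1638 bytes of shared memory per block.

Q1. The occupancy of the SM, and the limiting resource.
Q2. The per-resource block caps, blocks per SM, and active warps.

Answer: occupancy 3/16, limited by blocks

registers: 512 blocks
shared memory: 40 blocks
warps: 64 blocks
blocks: 12 blocks

Answer: 12 blocks, 12 active warps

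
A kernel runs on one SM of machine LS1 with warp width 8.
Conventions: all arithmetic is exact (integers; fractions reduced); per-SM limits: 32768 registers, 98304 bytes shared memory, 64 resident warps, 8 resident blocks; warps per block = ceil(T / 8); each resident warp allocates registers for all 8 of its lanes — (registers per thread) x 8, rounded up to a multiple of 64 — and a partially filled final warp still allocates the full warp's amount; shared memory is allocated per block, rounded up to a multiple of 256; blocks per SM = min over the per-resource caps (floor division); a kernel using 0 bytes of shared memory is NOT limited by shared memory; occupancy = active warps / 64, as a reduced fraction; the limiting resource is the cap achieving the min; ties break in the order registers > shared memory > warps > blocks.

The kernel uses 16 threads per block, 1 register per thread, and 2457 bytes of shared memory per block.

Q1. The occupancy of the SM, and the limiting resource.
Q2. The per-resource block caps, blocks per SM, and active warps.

Answer: occupancy 1/4, limited by blocks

registers: 256 blocks
shared memory: 38 blocks
warps: 32 blocks
blocks: 8 blocks

Answer: 8 blocks, 16 active warps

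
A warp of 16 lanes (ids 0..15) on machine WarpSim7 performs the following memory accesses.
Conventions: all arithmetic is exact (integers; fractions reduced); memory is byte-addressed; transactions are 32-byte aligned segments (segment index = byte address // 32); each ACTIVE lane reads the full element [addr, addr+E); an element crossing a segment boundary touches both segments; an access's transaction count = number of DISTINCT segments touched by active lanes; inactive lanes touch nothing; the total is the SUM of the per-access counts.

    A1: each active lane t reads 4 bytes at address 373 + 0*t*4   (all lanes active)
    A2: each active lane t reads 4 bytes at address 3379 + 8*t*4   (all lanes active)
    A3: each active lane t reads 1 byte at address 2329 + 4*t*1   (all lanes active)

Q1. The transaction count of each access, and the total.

A1: 1 transaction
A2: 16 transactions
A3: 3 transactions

Answer: 1,16,3; total 20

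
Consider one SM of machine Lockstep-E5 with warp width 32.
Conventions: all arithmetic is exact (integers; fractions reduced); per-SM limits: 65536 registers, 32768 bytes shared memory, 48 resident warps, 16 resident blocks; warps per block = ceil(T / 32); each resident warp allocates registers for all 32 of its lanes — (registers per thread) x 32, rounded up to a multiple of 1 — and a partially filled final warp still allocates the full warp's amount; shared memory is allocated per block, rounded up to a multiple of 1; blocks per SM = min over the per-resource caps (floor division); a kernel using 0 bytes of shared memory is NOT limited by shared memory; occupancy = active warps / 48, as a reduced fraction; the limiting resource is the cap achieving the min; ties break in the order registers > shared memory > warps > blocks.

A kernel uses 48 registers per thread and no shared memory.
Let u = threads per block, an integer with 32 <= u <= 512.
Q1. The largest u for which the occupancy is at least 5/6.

Answer: u = 448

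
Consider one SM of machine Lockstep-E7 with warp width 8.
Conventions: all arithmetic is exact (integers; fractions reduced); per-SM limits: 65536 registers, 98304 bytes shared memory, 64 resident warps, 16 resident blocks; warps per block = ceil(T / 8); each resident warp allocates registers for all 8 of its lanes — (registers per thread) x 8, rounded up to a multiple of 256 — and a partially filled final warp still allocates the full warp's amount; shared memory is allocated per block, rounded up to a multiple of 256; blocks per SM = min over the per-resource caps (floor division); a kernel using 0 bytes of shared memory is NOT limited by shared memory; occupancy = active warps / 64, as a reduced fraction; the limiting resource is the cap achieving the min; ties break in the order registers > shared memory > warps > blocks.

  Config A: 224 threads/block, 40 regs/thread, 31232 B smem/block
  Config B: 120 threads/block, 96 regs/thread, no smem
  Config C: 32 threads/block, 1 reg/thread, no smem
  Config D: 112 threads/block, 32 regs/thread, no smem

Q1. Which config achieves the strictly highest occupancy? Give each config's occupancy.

occupancies: A 7/8, B 15/16, C 1, D 7/8

Answer: C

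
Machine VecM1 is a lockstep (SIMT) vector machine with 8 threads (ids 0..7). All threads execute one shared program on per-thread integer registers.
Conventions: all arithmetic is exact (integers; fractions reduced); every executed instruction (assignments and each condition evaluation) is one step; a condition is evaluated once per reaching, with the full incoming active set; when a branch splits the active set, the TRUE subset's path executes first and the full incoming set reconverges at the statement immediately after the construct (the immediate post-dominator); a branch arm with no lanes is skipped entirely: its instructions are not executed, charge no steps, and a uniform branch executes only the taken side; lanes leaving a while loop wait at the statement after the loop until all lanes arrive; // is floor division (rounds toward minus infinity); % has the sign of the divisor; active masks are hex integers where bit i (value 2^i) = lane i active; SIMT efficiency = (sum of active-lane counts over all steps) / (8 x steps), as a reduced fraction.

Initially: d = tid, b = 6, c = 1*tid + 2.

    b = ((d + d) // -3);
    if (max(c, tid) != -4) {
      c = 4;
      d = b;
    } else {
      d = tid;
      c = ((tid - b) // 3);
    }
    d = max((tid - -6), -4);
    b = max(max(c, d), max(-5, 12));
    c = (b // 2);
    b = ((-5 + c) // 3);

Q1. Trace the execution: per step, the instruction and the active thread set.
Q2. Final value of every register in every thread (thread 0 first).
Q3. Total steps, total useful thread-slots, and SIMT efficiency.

step 0: b <- ((d + d) // -3)         0xff
step 1: eval (max(c, tid) != -4)     0xff
step 2: c <- 4                       0xff
step 3: d <- b                       0xff
step 4: d <- max((tid - -6), -4)     0xff
step 5: b <- max(max(c, d), max(-5, 12)) 0xff
step 6: c <- (b // 2)                0xff
step 7: b <- ((-5 + c) // 3)         0xff

Answer: 8 steps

d: 6,7,8,9,10,11,12,13
b: 0,0,0,0,0,0,0,0
c: 6,6,6,6,6,6,6,6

steps = 8; useful = 64; efficiency = 64/64 = 1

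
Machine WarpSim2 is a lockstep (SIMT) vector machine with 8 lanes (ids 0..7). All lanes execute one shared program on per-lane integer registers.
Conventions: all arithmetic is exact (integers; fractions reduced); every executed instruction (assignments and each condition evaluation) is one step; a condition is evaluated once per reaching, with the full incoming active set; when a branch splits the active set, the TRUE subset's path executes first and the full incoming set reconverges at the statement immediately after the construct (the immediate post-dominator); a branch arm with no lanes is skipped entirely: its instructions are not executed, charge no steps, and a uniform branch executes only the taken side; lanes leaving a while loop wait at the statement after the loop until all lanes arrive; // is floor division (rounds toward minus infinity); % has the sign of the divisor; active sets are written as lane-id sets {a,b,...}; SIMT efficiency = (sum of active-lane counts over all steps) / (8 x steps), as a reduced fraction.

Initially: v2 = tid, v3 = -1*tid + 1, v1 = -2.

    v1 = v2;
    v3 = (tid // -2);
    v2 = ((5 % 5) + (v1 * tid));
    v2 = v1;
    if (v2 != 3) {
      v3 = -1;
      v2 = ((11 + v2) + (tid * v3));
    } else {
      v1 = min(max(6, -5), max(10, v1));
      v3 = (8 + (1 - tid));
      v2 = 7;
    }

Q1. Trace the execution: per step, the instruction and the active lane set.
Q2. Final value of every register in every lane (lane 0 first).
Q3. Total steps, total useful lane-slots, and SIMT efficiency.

step 0: v1 <- v2                     {0,1,2,3,4,5,6,7}
step 1: v3 <- (tid // -2)            {0,1,2,3,4,5,6,7}
step 2: v2 <- ((5 % 5) + (v1 * tid)) {0,1,2,3,4,5,6,7}
step 3: v2 <- v1                     {0,1,2,3,4,5,6,7}
step 4: eval (v2 != 3)               {0,1,2,3,4,5,6,7}
step 5: v3 <- -1                     {0,1,2,4,5,6,7}
step 6: v2 <- ((11 + v2) + (tid * v3)) {0,1,2,4,5,6,7}
step 7: v1 <- min(max(6, -5), max(10, v1)) {3}
step 8: v3 <- (8 + (1 - tid))        {3}
step 9: v2 <- 7                      {3}

Answer: 10 steps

v2: 11,11,11,7,11,11,11,11
v3: -1,-1,-1,6,-1,-1,-1,-1
v1: 0,1,2,6,4,5,6,7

steps = 10; useful = 57; efficiency = 57/80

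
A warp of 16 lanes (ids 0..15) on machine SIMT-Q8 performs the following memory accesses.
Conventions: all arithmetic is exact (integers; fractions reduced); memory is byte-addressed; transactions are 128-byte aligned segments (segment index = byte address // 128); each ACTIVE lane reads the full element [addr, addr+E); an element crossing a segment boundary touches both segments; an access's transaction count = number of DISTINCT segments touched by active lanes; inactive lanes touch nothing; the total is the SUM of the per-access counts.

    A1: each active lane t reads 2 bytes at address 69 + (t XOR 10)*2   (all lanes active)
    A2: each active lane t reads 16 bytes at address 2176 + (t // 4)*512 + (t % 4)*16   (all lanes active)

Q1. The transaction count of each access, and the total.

A1: 1 transaction
A2: 4 transactions

Answer: 1,4; total 5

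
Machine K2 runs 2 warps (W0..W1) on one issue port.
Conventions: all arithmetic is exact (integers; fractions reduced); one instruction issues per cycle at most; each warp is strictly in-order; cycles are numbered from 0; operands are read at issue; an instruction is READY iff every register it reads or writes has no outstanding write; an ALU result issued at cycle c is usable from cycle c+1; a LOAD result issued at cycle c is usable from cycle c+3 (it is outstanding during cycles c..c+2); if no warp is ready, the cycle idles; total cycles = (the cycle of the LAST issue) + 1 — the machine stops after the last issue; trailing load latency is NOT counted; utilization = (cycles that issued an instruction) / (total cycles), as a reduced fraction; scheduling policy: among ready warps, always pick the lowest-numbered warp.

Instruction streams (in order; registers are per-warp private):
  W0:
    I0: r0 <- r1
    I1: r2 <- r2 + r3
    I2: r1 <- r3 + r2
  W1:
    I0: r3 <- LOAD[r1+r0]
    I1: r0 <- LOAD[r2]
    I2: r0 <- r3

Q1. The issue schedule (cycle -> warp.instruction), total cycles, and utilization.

cycle 0: W0.I0
cycle 1: W0.I1
cycle 2: W0.I2
cycle 3: W1.I0
cycle 4: W1.I1
cycle 5: idle
cycle 6: idle
cycle 7: W1.I2

Answer: 8 cycles, utilization 3/4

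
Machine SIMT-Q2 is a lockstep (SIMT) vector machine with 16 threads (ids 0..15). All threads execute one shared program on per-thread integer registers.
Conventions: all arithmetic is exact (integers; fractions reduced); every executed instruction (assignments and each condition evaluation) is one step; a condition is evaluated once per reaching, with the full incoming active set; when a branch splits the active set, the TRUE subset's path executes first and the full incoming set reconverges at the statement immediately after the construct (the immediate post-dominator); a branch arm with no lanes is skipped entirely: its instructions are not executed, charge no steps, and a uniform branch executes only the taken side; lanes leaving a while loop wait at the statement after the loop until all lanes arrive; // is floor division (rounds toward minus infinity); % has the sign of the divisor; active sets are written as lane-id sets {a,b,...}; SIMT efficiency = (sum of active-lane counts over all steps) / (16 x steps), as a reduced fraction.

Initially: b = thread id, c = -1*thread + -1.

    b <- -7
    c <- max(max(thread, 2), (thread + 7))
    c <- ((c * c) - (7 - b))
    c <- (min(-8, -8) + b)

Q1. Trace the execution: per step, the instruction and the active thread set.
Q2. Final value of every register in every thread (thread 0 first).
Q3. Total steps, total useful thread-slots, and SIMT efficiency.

step 0: b <- -7                      {0,1,2,3,4,5,6,7,8,9,10,11,12,13,14,15}
step 1: c <- max(max(thread, 2), (thread + 7)) {0,1,2,3,4,5,6,7,8,9,10,11,12,13,14,15}
step 2: c <- ((c * c) - (7 - b))     {0,1,2,3,4,5,6,7,8,9,10,11,12,13,14,15}
step 3: c <- (min(-8, -8) + b)       {0,1,2,3,4,5,6,7,8,9,10,11,12,13,14,15}

Answer: 4 steps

b: -7,-7,-7,-7,-7,-7,-7,-7,-7,-7,-7,-7,-7,-7,-7,-7
c: -15,-15,-15,-15,-15,-15,-15,-15,-15,-15,-15,-15,-15,-15,-15,-15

steps = 4; useful = 64; efficiency = 64/64 = 1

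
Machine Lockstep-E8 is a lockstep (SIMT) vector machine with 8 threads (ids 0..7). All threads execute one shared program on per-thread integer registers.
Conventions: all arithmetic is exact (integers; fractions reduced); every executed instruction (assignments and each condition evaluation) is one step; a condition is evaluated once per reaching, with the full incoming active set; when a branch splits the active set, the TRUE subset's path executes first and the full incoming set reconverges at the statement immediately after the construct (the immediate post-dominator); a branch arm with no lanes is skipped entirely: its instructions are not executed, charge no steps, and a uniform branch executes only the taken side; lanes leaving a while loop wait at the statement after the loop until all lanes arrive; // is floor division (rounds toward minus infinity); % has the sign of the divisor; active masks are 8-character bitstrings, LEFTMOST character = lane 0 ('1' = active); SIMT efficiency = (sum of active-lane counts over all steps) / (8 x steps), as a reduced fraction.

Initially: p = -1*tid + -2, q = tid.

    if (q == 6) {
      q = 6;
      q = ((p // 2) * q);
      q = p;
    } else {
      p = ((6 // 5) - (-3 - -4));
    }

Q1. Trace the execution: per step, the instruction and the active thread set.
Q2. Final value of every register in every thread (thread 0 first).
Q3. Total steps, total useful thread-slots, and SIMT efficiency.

step 0: eval (q == 6)                11111111
step 1: q <- 6                       00000010
step 2: q <- ((p // 2) * q)          00000010
step 3: q <- p                       00000010
step 4: p <- ((6 // 5) - (-3 - -4))  11111101

Answer: 5 steps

p: 0,0,0,0,0,0,-8,0
q: 0,1,2,3,4,5,-8,7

steps = 5; useful = 18; efficiency = 18/40 = 9/20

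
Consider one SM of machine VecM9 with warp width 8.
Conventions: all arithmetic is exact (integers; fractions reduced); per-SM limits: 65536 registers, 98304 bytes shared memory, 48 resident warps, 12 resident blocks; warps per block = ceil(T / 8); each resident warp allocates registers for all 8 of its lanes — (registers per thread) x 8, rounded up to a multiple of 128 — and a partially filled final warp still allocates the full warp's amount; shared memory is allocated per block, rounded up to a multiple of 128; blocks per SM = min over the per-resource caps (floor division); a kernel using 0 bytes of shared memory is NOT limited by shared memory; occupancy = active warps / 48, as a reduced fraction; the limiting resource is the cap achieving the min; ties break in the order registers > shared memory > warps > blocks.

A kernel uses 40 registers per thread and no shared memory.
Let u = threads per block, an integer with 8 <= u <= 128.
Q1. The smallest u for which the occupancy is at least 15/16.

Answer: u = 25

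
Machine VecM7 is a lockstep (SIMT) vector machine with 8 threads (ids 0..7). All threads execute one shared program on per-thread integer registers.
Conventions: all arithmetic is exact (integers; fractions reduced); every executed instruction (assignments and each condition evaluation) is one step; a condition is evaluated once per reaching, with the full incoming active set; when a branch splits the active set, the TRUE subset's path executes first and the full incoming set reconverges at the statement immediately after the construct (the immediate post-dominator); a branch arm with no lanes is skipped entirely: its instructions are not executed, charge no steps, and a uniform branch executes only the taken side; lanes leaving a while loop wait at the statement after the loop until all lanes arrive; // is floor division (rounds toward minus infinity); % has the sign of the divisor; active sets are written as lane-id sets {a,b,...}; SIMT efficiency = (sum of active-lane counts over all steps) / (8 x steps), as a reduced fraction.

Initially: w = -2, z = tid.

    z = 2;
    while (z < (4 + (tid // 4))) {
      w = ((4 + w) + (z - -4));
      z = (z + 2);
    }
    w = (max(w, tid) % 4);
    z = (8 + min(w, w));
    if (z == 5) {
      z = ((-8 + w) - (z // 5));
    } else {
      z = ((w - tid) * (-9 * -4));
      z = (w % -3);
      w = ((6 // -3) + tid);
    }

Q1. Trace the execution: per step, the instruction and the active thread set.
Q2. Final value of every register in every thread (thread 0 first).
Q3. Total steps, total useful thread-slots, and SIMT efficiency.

step 0: z <- 2                       {0,1,2,3,4,5,6,7}
step 1: eval (z < (4 + (tid // 4)))  {0,1,2,3,4,5,6,7}
step 2: w <- ((4 + w) + (z - -4))    {0,1,2,3,4,5,6,7}
step 3: z <- (z + 2)                 {0,1,2,3,4,5,6,7}
step 4: eval (z < (4 + (tid // 4)))  {0,1,2,3,4,5,6,7}
step 5: w <- ((4 + w) + (z - -4))    {4,5,6,7}
step 6: z <- (z + 2)                 {4,5,6,7}
step 7: eval (z < (4 + (tid // 4)))  {4,5,6,7}
step 8: w <- (max(w, tid) % 4)       {0,1,2,3,4,5,6,7}
step 9: z <- (8 + min(w, w))         {0,1,2,3,4,5,6,7}
step 10: eval (z == 5)                {0,1,2,3,4,5,6,7}
step 11: z <- ((w - tid) * (-9 * -4)) {0,1,2,3,4,5,6,7}
step 12: z <- (w % -3)                {0,1,2,3,4,5,6,7}
step 13: w <- ((6 // -3) + tid)       {0,1,2,3,4,5,6,7}

Answer: 14 steps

w: -2,-1,0,1,2,3,4,5
z: 0,0,0,0,0,0,0,0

steps = 14; useful = 100; efficiency = 100/112 = 25/28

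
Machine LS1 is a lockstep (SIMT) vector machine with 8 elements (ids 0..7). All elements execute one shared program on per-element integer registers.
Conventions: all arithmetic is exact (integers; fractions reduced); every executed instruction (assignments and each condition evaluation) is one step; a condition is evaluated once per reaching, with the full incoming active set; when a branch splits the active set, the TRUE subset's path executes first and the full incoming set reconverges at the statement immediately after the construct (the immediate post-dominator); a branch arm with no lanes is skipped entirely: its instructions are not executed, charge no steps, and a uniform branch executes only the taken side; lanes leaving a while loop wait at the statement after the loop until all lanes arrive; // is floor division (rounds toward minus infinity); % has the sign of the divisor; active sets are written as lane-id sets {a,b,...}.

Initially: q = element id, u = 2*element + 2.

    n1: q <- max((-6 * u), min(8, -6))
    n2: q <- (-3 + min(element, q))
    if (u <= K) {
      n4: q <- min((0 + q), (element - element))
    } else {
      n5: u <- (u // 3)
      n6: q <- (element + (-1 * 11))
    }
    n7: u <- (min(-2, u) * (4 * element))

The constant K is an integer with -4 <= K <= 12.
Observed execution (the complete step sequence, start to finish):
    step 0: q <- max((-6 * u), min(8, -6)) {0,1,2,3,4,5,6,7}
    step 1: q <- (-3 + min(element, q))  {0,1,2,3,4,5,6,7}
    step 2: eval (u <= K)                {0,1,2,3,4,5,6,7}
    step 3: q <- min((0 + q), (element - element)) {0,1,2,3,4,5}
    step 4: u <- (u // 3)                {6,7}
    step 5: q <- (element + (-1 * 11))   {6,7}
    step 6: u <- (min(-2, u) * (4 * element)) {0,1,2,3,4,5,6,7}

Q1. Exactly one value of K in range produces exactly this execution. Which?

Answer: K = 12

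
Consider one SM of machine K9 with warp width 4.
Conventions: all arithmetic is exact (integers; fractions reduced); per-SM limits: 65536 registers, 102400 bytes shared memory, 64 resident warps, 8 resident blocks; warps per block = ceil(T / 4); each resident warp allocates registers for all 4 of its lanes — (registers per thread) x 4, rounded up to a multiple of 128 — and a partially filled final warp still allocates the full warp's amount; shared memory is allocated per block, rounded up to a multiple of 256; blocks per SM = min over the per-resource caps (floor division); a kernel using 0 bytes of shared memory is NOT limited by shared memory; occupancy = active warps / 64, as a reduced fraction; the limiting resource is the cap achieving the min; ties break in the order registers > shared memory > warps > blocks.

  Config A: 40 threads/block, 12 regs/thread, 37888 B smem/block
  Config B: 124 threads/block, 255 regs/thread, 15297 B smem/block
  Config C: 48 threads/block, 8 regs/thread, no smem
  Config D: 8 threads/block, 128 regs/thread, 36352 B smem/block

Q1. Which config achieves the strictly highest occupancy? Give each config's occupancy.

occupancies: A 5/16, B 31/32, C 15/16, D 1/16

Answer: B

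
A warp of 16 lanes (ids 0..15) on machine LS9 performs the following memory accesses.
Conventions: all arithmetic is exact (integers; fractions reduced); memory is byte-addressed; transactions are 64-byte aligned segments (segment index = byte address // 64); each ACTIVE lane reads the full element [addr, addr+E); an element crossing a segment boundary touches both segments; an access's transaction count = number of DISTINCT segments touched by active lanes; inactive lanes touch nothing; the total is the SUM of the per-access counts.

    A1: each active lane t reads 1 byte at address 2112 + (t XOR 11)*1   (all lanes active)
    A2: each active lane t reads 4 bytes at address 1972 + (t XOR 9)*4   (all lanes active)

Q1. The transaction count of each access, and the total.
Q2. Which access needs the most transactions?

A1: 1 transaction
A2: 2 transactions

Answer: 1,2; total 3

Answer: A2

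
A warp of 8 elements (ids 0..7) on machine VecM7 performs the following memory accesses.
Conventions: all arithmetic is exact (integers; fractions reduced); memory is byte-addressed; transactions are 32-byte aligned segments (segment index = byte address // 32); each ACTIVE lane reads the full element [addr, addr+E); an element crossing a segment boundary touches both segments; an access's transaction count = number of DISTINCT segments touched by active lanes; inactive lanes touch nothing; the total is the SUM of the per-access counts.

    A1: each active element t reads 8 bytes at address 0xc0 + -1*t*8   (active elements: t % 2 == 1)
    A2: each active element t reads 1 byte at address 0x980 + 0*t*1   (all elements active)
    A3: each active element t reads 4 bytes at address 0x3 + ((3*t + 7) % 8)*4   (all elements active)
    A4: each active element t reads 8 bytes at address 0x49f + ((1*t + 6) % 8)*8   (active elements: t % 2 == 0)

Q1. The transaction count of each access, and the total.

A1: 2 transactions
A2: 1 transaction
A3: 2 transactions
A4: 3 transactions

Answer: 2,1,2,3; total 8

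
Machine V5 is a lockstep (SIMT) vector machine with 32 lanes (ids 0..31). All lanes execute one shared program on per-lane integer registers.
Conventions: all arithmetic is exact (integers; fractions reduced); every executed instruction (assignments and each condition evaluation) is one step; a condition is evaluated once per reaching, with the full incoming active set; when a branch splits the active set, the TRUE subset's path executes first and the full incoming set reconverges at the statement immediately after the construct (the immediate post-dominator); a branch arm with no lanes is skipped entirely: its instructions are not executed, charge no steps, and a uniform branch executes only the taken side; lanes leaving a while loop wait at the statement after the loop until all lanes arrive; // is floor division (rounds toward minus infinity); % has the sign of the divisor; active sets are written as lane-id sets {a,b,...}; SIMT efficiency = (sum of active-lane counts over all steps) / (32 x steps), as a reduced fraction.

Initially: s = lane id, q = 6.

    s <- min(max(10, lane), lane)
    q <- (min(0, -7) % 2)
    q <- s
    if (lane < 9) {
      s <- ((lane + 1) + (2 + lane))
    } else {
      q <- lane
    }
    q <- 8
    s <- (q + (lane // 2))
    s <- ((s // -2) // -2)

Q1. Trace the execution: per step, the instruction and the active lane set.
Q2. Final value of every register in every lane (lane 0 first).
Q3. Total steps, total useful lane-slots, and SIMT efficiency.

step 0: s <- min(max(10, lane), lane) {0,1,2,3,4,5,6,7,8,9,10,11,12,13,14,15,16,17,18,19,20,21,22,23,24,25,26,27,28,29,30,31}
step 1: q <- (min(0, -7) % 2)        {0,1,2,3,4,5,6,7,8,9,10,11,12,13,14,15,16,17,18,19,20,21,22,23,24,25,26,27,28,29,30,31}
step 2: q <- s                       {0,1,2,3,4,5,6,7,8,9,10,11,12,13,14,15,16,17,18,19,20,21,22,23,24,25,26,27,28,29,30,31}
step 3: eval (lane < 9)              {0,1,2,3,4,5,6,7,8,9,10,11,12,13,14,15,16,17,18,19,20,21,22,23,24,25,26,27,28,29,30,31}
step 4: s <- ((lane + 1) + (2 + lane)) {0,1,2,3,4,5,6,7,8}
step 5: q <- lane                    {9,10,11,12,13,14,15,16,17,18,19,20,21,22,23,24,25,26,27,28,29,30,31}
step 6: q <- 8                       {0,1,2,3,4,5,6,7,8,9,10,11,12,13,14,15,16,17,18,19,20,21,22,23,24,25,26,27,28,29,30,31}
step 7: s <- (q + (lane // 2))       {0,1,2,3,4,5,6,7,8,9,10,11,12,13,14,15,16,17,18,19,20,21,22,23,24,25,26,27,28,29,30,31}
step 8: s <- ((s // -2) // -2)       {0,1,2,3,4,5,6,7,8,9,10,11,12,13,14,15,16,17,18,19,20,21,22,23,24,25,26,27,28,29,30,31}

Answer: 9 steps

s: 2,2,2,2,2,2,3,3,3,3,3,3,3,3,4,4,4,4,4,4,4,4,5,5,5,5,5,5,5,5,6,6
q: 8,8,8,8,8,8,8,8,8,8,8,8,8,8,8,8,8,8,8,8,8,8,8,8,8,8,8,8,8,8,8,8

steps = 9; useful = 256; efficiency = 256/288 = 8/9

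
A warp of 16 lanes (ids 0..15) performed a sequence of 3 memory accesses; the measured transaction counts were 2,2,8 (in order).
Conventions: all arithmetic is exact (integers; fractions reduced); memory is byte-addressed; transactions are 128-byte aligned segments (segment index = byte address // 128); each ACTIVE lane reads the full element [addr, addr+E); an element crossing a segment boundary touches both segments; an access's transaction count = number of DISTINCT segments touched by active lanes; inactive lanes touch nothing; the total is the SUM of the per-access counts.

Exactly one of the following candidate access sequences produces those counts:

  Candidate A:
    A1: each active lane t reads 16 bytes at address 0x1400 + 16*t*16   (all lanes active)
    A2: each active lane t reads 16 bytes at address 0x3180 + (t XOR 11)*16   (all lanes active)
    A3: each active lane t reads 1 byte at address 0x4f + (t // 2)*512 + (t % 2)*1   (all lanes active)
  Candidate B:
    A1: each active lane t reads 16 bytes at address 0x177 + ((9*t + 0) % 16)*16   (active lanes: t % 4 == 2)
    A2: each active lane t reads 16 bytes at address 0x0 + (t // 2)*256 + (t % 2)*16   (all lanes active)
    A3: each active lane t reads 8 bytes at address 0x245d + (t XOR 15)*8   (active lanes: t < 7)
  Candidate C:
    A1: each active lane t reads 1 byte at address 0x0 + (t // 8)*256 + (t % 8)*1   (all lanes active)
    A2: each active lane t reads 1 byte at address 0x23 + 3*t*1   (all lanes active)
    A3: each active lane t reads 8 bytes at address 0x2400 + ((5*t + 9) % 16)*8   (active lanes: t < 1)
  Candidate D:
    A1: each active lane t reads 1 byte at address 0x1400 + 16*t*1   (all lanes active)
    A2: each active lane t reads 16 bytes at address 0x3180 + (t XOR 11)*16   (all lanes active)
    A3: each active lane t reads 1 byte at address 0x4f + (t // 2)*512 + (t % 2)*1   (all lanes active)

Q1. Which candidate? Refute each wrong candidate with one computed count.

A: A1 gives 16 transactions, not 2
B: A2 gives 8 transactions, not 2
C: A2 gives 1 transaction, not 2
D: all counts match (2,2,8)

Answer: D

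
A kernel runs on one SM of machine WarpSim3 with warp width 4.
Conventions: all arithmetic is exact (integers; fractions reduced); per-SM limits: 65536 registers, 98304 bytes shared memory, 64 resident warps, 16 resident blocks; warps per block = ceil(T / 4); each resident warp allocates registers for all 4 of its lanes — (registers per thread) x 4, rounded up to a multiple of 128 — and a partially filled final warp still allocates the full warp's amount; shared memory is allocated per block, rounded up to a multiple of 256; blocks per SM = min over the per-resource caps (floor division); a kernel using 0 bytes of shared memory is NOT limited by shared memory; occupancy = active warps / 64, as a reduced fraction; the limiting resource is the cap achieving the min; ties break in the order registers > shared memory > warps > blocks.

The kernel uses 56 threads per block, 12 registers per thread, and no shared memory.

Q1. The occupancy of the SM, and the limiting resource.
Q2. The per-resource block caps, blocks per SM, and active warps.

Answer: occupancy 7/8, limited by warps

registers: 36 blocks
shared memory: no limit (kernel uses none)
warps: 4 blocks
blocks: 16 blocks

Answer: 4 blocks, 56 active warps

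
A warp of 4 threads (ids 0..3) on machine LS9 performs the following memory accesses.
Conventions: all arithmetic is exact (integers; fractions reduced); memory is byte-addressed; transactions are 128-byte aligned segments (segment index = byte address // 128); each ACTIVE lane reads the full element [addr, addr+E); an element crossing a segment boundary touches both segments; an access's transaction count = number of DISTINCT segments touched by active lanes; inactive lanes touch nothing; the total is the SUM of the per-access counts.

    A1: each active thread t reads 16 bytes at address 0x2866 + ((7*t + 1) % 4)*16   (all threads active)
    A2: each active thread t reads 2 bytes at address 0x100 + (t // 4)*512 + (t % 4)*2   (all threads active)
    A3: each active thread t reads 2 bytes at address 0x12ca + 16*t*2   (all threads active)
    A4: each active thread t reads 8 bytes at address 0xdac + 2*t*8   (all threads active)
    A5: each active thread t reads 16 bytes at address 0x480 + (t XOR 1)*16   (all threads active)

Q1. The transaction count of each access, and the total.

A1: 2 transactions
A2: 1 transaction
A3: 2 transactions
A4: 1 transaction
A5: 1 transaction

Answer: 2,1,2,1,1; total 7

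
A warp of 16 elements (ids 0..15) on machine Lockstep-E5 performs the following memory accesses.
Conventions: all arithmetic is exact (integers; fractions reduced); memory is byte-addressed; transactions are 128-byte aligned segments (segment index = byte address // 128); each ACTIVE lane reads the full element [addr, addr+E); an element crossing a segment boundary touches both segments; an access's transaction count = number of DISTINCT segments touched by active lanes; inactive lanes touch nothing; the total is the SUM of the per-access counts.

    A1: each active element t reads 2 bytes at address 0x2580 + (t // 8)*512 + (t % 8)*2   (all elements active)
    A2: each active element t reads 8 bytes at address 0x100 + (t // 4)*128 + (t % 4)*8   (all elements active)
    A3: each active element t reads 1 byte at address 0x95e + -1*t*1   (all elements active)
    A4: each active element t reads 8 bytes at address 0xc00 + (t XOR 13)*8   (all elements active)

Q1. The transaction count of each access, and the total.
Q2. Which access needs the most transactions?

A1: 2 transactions
A2: 4 transactions
A3: 1 transaction
A4: 1 transaction

Answer: 2,4,1,1; total 8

Answer: A2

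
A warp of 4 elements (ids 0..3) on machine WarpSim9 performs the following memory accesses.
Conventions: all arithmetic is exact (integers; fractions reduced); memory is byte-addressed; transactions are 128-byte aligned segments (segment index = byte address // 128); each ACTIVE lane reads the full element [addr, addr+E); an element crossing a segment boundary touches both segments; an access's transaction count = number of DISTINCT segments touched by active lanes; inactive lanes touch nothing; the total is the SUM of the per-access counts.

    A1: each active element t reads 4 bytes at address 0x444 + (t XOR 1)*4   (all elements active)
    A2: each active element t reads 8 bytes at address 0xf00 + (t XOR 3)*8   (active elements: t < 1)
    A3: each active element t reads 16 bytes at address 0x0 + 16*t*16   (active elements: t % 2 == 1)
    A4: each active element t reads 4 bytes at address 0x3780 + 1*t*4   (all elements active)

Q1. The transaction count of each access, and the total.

A1: 1 transaction
A2: 1 transaction
A3: 2 transactions
A4: 1 transaction

Answer: 1,1,2,1; total 5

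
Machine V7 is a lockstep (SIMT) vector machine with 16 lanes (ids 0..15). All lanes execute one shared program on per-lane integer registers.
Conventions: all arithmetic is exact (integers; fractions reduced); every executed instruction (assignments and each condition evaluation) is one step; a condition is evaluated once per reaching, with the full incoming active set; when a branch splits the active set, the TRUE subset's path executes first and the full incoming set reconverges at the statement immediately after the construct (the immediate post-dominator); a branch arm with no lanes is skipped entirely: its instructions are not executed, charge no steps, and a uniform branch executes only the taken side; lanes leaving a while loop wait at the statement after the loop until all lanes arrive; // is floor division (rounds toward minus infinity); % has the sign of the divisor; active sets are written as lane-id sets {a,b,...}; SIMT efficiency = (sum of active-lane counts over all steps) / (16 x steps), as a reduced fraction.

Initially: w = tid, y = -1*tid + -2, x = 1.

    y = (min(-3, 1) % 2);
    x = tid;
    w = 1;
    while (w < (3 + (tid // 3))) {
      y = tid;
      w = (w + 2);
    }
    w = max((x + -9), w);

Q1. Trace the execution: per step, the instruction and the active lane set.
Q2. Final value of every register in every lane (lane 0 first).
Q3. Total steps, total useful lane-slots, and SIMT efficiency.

step 0: y <- (min(-3, 1) % 2)        {0,1,2,3,4,5,6,7,8,9,10,11,12,13,14,15}
step 1: x <- tid                     {0,1,2,3,4,5,6,7,8,9,10,11,12,13,14,15}
step 2: w <- 1                       {0,1,2,3,4,5,6,7,8,9,10,11,12,13,14,15}
step 3: eval (w < (3 + (tid // 3)))  {0,1,2,3,4,5,6,7,8,9,10,11,12,13,14,15}
step 4: y <- tid                     {0,1,2,3,4,5,6,7,8,9,10,11,12,13,14,15}
step 5: w <- (w + 2)                 {0,1,2,3,4,5,6,7,8,9,10,11,12,13,14,15}
step 6: eval (w < (3 + (tid // 3)))  {0,1,2,3,4,5,6,7,8,9,10,11,12,13,14,15}
step 7: y <- tid                     {3,4,5,6,7,8,9,10,11,12,13,14,15}
step 8: w <- (w + 2)                 {3,4,5,6,7,8,9,10,11,12,13,14,15}
step 9: eval (w < (3 + (tid // 3)))  {3,4,5,6,7,8,9,10,11,12,13,14,15}
step 10: y <- tid                     {9,10,11,12,13,14,15}
step 11: w <- (w + 2)                 {9,10,11,12,13,14,15}
step 12: eval (w < (3 + (tid // 3)))  {9,10,11,12,13,14,15}
step 13: y <- tid                     {15}
step 14: w <- (w + 2)                 {15}
step 15: eval (w < (3 + (tid // 3)))  {15}
step 16: w <- max((x + -9), w)        {0,1,2,3,4,5,6,7,8,9,10,11,12,13,14,15}

Answer: 17 steps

w: 3,3,3,5,5,5,5,5,5,7,7,7,7,7,7,9
y: 0,1,2,3,4,5,6,7,8,9,10,11,12,13,14,15
x: 0,1,2,3,4,5,6,7,8,9,10,11,12,13,14,15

steps = 17; useful = 191; efficiency = 191/272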